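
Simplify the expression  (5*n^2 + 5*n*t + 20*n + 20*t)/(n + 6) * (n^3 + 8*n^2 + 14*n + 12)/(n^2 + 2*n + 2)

Factor: 5*n^2 + 5*n*t + 20*n + 20*t = 5*(n + t)*(n + 4);  n^3 + 8*n^2 + 14*n + 12 = (n + 6)*(n^2 + 2*n + 2)
Cancel the common factors (n^2 + 2*n + 2), (n + 6).

5*n^2 + 5*n*t + 20*n + 20*t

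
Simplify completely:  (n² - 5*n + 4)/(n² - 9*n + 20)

Factor: n² - 5*n + 4 = (n - 1)·(n - 4);  n² - 9*n + 20 = (n - 4)·(n - 5)
Cancel the common factor (n - 4).

(n - 1)/(n - 5)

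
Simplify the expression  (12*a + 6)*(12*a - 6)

144*a^2 - 36

Product of conjugates: (P+Q)(P-Q) = P^2 - Q^2.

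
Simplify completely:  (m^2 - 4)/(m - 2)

Factor: m^2 - 4 = (m - 2)*(m + 2)
Cancel the common factor (m - 2).

m + 2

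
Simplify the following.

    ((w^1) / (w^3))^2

Inside the bracket: (w^-2)
Raise to the power 2: (w^-4)

w^(-4)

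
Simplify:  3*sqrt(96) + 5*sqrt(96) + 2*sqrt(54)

3*sqrt(96) = 12*sqrt(6); 5*sqrt(96) = 20*sqrt(6); 2*sqrt(54) = 6*sqrt(6)
Combine: (12 + 20 + 6)·sqrt(6) = 38*sqrt(6)

38*sqrt(6)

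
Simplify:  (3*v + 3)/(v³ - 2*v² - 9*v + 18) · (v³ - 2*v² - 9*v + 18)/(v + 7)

Factor: 3*v + 3 = 3·(v + 1);  v³ - 2*v² - 9*v + 18 = (v - 3)·(v + 3)·(v - 2);  v³ - 2*v² - 9*v + 18 = (v + 3)·(v - 3)·(v - 2)
Cancel the common factors (v + 3), (v - 3), (v - 2).

(3*v + 3)/(v + 7)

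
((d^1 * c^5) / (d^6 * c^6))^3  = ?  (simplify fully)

Inside the bracket: (d^-5) * (c^-1)
Raise to the power 3: (d^-15) * (c^-3)

1/(c^3*d^15)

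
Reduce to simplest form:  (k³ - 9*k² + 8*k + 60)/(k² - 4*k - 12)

Factor: k³ - 9*k² + 8*k + 60 = (k + 2)·(k - 6)·(k - 5);  k² - 4*k - 12 = (k + 2)·(k - 6)
Cancel the common factors (k - 6), (k + 2).

k - 5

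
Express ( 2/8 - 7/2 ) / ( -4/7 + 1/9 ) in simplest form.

Numerator: 2/8 - 7/2 = -13/4
Denominator: -4/7 + 1/9 = -29/63
Divide: (-13/4) · (-63/29) = 819/116

819/116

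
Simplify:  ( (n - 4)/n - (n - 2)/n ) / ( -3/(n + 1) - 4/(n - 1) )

Numerator: (n - 4)/n - (n - 2)/n = -2/n
Denominator: -3/(n + 1) - 4/(n - 1) = (-7*n - 1)/(n² - 1)
Divide: (-2/n) · ((n² - 1)/(-7*n - 1)) = (2*n² - 2)/(7*n² + n)

(2*n² - 2)/(7*n² + n)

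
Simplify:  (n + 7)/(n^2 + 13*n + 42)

Factor: n^2 + 13*n + 42 = (n + 6)*(n + 7)
Cancel the common factor (n + 7).

1/(n + 6)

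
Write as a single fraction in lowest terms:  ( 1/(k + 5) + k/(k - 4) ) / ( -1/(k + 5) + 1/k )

(k³ + 6*k² - 4*k)/(5*k - 20)

Numerator: 1/(k + 5) + k/(k - 4) = (k² + 6*k - 4)/(k² + k - 20)
Denominator: -1/(k + 5) + 1/k = 5/(k² + 5*k)
Divide: ((k² + 6*k - 4)/(k² + k - 20)) · (k²/5 + k) = (k³ + 6*k² - 4*k)/(5*k - 20)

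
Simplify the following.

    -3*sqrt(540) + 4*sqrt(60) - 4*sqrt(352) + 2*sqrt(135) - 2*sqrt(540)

3*sqrt(540) = 18*sqrt(15); 4*sqrt(60) = 8*sqrt(15); 4*sqrt(352) = 16*sqrt(22); 2*sqrt(135) = 6*sqrt(15); 2*sqrt(540) = 12*sqrt(15)

-16*sqrt(22) - 16*sqrt(15)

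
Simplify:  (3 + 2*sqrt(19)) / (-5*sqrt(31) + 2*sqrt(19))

Multiply numerator and denominator by 2*sqrt(19) + 5*sqrt(31).
Denominator becomes -699; numerator becomes 6*sqrt(19) + 76 + 15*sqrt(31) + 10*sqrt(589).

(-10*sqrt(589) - 15*sqrt(31) - 76 - 6*sqrt(19))/699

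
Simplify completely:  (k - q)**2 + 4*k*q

(k + q)**2

Expanding gives k**2 + 2*k*q + q**2, a perfect square.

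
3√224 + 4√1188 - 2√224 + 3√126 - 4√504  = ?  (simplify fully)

-11*√14 + 24*√33

3√224 = 12*√14; 4√1188 = 24*√33; 2√224 = 8*√14; 3√126 = 9*√14; 4√504 = 24*√14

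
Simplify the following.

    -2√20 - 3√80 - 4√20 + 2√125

2√20 = 4*√5; 3√80 = 12*√5; 4√20 = 8*√5; 2√125 = 10*√5
Combine: (-4 - 12 - 8 + 10)·√5 = -14*√5

-14*√5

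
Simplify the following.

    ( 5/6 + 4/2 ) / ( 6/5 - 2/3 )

85/16

Numerator: 5/6 + 4/2 = 17/6
Denominator: 6/5 - 2/3 = 8/15
Divide: (17/6) · (15/8) = 85/16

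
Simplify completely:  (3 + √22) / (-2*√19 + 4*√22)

(3*√19 + √418 + 6*√22 + 44)/138

Multiply numerator and denominator by 2*√19 + 4*√22.
Denominator becomes 276; numerator becomes 6*√19 + 2*√418 + 12*√22 + 88.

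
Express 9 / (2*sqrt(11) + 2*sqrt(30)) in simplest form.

Multiply numerator and denominator by -2*sqrt(11) + 2*sqrt(30).
Denominator becomes 76; numerator becomes -18*sqrt(11) + 18*sqrt(30).

(-9*sqrt(11) + 9*sqrt(30))/38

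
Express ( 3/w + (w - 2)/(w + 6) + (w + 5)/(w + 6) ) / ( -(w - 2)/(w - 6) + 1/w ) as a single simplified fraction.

(-2*w³ + 6*w² + 18*w + 108)/(w³ + 3*w² - 12*w + 36)

Numerator: 3/w + (w - 2)/(w + 6) + (w + 5)/(w + 6) = (2*w² + 6*w + 18)/(w² + 6*w)
Denominator: -(w - 2)/(w - 6) + 1/w = (-w² + 3*w - 6)/(w² - 6*w)
Divide: ((2*w² + 6*w + 18)/(w² + 6*w)) · ((w² - 6*w)/(-w² + 3*w - 6)) = (-2*w³ + 6*w² + 18*w + 108)/(w³ + 3*w² - 12*w + 36)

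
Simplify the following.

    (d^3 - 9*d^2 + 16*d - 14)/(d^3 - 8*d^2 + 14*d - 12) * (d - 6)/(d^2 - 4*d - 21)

Factor: d^3 - 9*d^2 + 16*d - 14 = (d - 7)*(d^2 - 2*d + 2);  d^3 - 8*d^2 + 14*d - 12 = (d - 6)*(d^2 - 2*d + 2);  d^2 - 4*d - 21 = (d + 3)*(d - 7)
Cancel the common factors (d^2 - 2*d + 2), (d - 7), (d - 6).

1/(d + 3)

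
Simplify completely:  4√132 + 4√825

4√132 = 8*√33; 4√825 = 20*√33
Combine: (8 + 20)·√33 = 28*√33

28*√33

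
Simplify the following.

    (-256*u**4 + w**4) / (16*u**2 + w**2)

-16*u**2 + w**2

-256*u**4 + w**4 factors as -(4*u - w)*(4*u + w)*(16*u**2 + w**2).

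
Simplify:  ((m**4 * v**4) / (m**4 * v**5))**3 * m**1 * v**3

m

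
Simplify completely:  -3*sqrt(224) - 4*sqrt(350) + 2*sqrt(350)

-22*sqrt(14)

3*sqrt(224) = 12*sqrt(14); 4*sqrt(350) = 20*sqrt(14); 2*sqrt(350) = 10*sqrt(14)
Combine: (-12 - 20 + 10)·sqrt(14) = -22*sqrt(14)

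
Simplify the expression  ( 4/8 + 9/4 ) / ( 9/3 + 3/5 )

55/72

Numerator: 4/8 + 9/4 = 11/4
Denominator: 9/3 + 3/5 = 18/5
Divide: (11/4) · (5/18) = 55/72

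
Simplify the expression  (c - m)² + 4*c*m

After expansion: c² + 2*c*m + m² — a perfect-square trinomial.

(c + m)²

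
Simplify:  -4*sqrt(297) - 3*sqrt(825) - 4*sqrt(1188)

-51*sqrt(33)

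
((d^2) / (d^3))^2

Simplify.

d^(-2)

Inside the bracket: (d^-1)
Raise to the power 2: (d^-2)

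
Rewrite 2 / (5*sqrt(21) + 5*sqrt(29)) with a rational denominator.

Multiply numerator and denominator by -5*sqrt(29) + 5*sqrt(21).
Denominator becomes -200; numerator becomes -10*sqrt(29) + 10*sqrt(21).

(-sqrt(21) + sqrt(29))/20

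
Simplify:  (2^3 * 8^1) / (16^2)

2^(-2)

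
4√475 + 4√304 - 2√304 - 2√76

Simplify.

24*√19

4√475 = 20*√19; 4√304 = 16*√19; 2√304 = 8*√19; 2√76 = 4*√19
Combine: (20 + 16 - 8 - 4)·√19 = 24*√19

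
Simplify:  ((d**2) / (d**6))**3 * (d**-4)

d**(-16)

Inside the bracket: (d**-4)
Raise to the power 3: (d**-12)
Multiply by (d**-4): add exponents.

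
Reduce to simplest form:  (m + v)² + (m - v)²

2*m² + 2*v²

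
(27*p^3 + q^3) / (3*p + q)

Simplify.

Factor as (a+b)(a^2-ab+b^2) with a=q, b=(3*p).

9*p^2 - 3*p*q + q^2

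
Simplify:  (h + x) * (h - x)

(h+x)(h-x) = h^2 - x^2.

h^2 - x^2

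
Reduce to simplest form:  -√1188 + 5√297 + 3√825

24*√33

√1188 = 6*√33; 5√297 = 15*√33; 3√825 = 15*√33
Combine: (-6 + 15 + 15)·√33 = 24*√33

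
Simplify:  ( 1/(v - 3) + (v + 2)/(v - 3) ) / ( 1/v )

Numerator: 1/(v - 3) + (v + 2)/(v - 3) = (v + 3)/(v - 3)
Denominator: 1/v = 1/v
Divide: ((v + 3)/(v - 3)) · (v) = (v^2 + 3*v)/(v - 3)

(v^2 + 3*v)/(v - 3)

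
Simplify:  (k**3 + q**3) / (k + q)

Apply the sum-of-cubes factorisation and cancel (k + q).

k**2 - k*q + q**2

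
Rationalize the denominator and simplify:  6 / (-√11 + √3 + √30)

Group as (√3 + √30) - √11; multiply by (√3 + √30) + √11, then rationalise the remaining surd.

(-57*√3 - 9*√110 + 33*√11 + 24*√30)/31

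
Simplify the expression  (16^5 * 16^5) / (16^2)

2^32

16^5 = 2^20; 16^5 = 2^20; 16^2 = 2^8
Combine exponents: 2^32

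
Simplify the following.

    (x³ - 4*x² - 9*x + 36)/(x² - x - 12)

x - 3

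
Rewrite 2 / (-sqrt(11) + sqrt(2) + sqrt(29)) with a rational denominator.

Group as (sqrt(2) + sqrt(29)) - sqrt(11); multiply by (sqrt(2) + sqrt(29)) + sqrt(11), then rationalise the remaining surd.

(-19*sqrt(2) - sqrt(638) + 10*sqrt(11) + 8*sqrt(29))/42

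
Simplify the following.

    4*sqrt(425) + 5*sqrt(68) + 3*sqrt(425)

4*sqrt(425) = 20*sqrt(17); 5*sqrt(68) = 10*sqrt(17); 3*sqrt(425) = 15*sqrt(17)
Combine: (20 + 10 + 15)·sqrt(17) = 45*sqrt(17)

45*sqrt(17)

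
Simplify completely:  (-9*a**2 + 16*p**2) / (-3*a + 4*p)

Difference of squares: factor out (-3*a + 4*p).

3*a + 4*p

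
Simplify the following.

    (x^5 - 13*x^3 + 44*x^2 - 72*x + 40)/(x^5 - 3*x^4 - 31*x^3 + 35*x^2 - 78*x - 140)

Factor: x^5 - 13*x^3 + 44*x^2 - 72*x + 40 = (x^2 - 2*x + 4)*(x - 1)*(x - 2)*(x + 5);  x^5 - 3*x^4 - 31*x^3 + 35*x^2 - 78*x - 140 = (x^2 - 2*x + 4)*(x - 7)*(x + 1)*(x + 5)
Cancel the common factors (x^2 - 2*x + 4), (x + 5).

(x^2 - 3*x + 2)/(x^2 - 6*x - 7)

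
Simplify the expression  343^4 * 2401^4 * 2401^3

7^40

343^4 = 7^12; 2401^4 = 7^16; 2401^3 = 7^12
Combine exponents: 7^40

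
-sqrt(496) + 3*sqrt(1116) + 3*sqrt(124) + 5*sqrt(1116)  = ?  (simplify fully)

sqrt(496) = 4*sqrt(31); 3*sqrt(1116) = 18*sqrt(31); 3*sqrt(124) = 6*sqrt(31); 5*sqrt(1116) = 30*sqrt(31)
Combine: (-4 + 18 + 6 + 30)·sqrt(31) = 50*sqrt(31)

50*sqrt(31)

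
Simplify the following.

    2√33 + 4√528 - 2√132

14*√33

2√33 = 2*√33; 4√528 = 16*√33; 2√132 = 4*√33
Combine: (2 + 16 - 4)·√33 = 14*√33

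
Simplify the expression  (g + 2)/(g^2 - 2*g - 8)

1/(g - 4)

Factor: g^2 - 2*g - 8 = (g + 2)*(g - 4)
Cancel the common factor (g + 2).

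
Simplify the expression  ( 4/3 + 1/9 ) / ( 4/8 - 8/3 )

-2/3

Numerator: 4/3 + 1/9 = 13/9
Denominator: 4/8 - 8/3 = -13/6
Divide: (13/9) · (-6/13) = -2/3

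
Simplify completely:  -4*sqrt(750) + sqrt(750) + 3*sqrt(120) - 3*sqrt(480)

-21*sqrt(30)

4*sqrt(750) = 20*sqrt(30); sqrt(750) = 5*sqrt(30); 3*sqrt(120) = 6*sqrt(30); 3*sqrt(480) = 12*sqrt(30)
Combine: (-20 + 5 + 6 - 12)·sqrt(30) = -21*sqrt(30)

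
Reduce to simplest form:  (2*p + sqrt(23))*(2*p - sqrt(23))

Difference of squares with P = 2*p, Q = sqrt(23).

4*p**2 - 23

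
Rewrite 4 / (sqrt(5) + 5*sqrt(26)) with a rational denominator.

(-4*sqrt(5) + 20*sqrt(26))/645

Multiply numerator and denominator by -5*sqrt(26) + sqrt(5).
Denominator becomes -645; numerator becomes -20*sqrt(26) + 4*sqrt(5).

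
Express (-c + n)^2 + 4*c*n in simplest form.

After expansion: c^2 + 2*c*n + n^2 — a perfect-square trinomial.

(c + n)^2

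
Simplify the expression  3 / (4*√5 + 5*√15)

(-12*√5 + 15*√15)/295

Multiply numerator and denominator by -4*√5 + 5*√15.
Denominator becomes 295; numerator becomes -12*√5 + 15*√15.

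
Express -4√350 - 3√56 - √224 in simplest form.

-30*√14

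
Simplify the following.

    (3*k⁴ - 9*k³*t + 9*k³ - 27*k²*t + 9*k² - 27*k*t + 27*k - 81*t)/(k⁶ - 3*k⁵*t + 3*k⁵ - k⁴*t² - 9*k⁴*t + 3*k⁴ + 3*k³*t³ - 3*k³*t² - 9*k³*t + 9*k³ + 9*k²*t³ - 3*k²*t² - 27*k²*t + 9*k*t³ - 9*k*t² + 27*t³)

-3/(-k² + t²)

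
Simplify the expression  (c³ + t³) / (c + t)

c² - c*t + t²

Factor as (a+b)(a^2-ab+b^2) with a=t, b=c.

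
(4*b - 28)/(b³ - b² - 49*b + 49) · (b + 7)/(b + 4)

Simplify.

4/(b² + 3*b - 4)

Factor: 4*b - 28 = 4·(b - 7);  b³ - b² - 49*b + 49 = (b + 7)·(b - 7)·(b - 1)
Cancel the common factors (b - 7), (b + 7).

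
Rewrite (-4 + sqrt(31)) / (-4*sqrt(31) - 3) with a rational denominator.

Multiply numerator and denominator by -3 + 4*sqrt(31).
Denominator becomes -487; numerator becomes -19*sqrt(31) + 136.

(-136 + 19*sqrt(31))/487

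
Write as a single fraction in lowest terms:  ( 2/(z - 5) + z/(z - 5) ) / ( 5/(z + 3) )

(z**2 + 5*z + 6)/(5*z - 25)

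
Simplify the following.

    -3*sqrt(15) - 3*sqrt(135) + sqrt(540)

-6*sqrt(15)

3*sqrt(15) = 3*sqrt(15); 3*sqrt(135) = 9*sqrt(15); sqrt(540) = 6*sqrt(15)
Combine: (-3 - 9 + 6)·sqrt(15) = -6*sqrt(15)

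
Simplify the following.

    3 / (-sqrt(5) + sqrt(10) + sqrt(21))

(-39*sqrt(5) - 9*sqrt(21) + 24*sqrt(10) + 15*sqrt(42))/82

Group as (sqrt(10) + sqrt(21)) - sqrt(5); multiply by (sqrt(10) + sqrt(21)) + sqrt(5), then rationalise the remaining surd.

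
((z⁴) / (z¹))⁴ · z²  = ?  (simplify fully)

z^14

Inside the bracket: z³
Raise to the power 4: z^12
Multiply by z²: add exponents.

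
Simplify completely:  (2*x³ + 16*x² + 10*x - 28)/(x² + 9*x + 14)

Factor: 2*x³ + 16*x² + 10*x - 28 = 2·(x - 1)·(x + 7)·(x + 2);  x² + 9*x + 14 = (x + 7)·(x + 2)
Cancel the common factors (x + 2), (x + 7).

2*x - 2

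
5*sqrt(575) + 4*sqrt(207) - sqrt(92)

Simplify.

35*sqrt(23)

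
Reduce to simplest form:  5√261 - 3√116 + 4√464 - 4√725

5*√29

5√261 = 15*√29; 3√116 = 6*√29; 4√464 = 16*√29; 4√725 = 20*√29
Combine: (15 - 6 + 16 - 20)·√29 = 5*√29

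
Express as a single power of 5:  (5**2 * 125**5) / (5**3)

5**14

5**2 = 5**2; 125**5 = 5**15; 5**3 = 5**3
Combine exponents: 5**14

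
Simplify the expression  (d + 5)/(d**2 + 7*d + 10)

1/(d + 2)

Factor: d**2 + 7*d + 10 = (d + 2)*(d + 5)
Cancel the common factor (d + 5).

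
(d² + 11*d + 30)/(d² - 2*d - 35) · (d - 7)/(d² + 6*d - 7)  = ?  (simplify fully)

Factor: d² + 11*d + 30 = (d + 5)·(d + 6);  d² - 2*d - 35 = (d - 7)·(d + 5);  d² + 6*d - 7 = (d + 7)·(d - 1)
Cancel the common factors (d - 7), (d + 5).

(d + 6)/(d² + 6*d - 7)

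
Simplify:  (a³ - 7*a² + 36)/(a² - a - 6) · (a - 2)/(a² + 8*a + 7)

(a² - 8*a + 12)/(a² + 8*a + 7)

Factor: a³ - 7*a² + 36 = (a + 2)·(a - 3)·(a - 6);  a² - a - 6 = (a + 2)·(a - 3);  a² + 8*a + 7 = (a + 1)·(a + 7)
Cancel the common factors (a + 2), (a - 3).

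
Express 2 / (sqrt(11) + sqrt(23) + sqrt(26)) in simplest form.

Group as (sqrt(11) + sqrt(23)) + sqrt(26); multiply by (sqrt(11) + sqrt(23)) - sqrt(26), then rationalise the remaining surd.

(-sqrt(6578) + 4*sqrt(26) + 7*sqrt(23) + 19*sqrt(11))/237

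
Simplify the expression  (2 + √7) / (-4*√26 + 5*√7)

Multiply numerator and denominator by 5*√7 + 4*√26.
Denominator becomes -241; numerator becomes 10*√7 + 35 + 8*√26 + 4*√182.

(-4*√182 - 8*√26 - 35 - 10*√7)/241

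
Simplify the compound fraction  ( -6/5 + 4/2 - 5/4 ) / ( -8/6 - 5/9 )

81/340

Numerator: -6/5 + 4/2 - 5/4 = -9/20
Denominator: -8/6 - 5/9 = -17/9
Divide: (-9/20) · (-9/17) = 81/340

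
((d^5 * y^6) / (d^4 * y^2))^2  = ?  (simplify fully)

d^2*y^8

Inside the bracket: d^1 * y^4
Raise to the power 2: d^2 * y^8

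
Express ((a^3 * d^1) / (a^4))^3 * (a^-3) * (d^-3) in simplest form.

a^(-6)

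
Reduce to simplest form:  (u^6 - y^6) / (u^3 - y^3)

u^3 + y^3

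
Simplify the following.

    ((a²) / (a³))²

Inside the bracket: (a^-1)
Raise to the power 2: (a^-2)

a^(-2)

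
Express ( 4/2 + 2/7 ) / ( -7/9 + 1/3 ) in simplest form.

Numerator: 4/2 + 2/7 = 16/7
Denominator: -7/9 + 1/3 = -4/9
Divide: (16/7) · (-9/4) = -36/7

-36/7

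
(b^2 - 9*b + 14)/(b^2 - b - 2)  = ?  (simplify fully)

(b - 7)/(b + 1)

Factor: b^2 - 9*b + 14 = (b - 7)*(b - 2);  b^2 - b - 2 = (b - 2)*(b + 1)
Cancel the common factor (b - 2).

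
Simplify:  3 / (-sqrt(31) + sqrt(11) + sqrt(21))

(-3*sqrt(31) + 63*sqrt(21) + 123*sqrt(11) + 6*sqrt(7161))/923

Group as (sqrt(11) + sqrt(21)) - sqrt(31); multiply by (sqrt(11) + sqrt(21)) + sqrt(31), then rationalise the remaining surd.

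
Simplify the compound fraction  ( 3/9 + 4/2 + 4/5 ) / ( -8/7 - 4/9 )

Numerator: 3/9 + 4/2 + 4/5 = 47/15
Denominator: -8/7 - 4/9 = -100/63
Divide: (47/15) · (-63/100) = -987/500

-987/500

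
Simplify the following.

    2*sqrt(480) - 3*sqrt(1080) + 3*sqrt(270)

-sqrt(30)

2*sqrt(480) = 8*sqrt(30); 3*sqrt(1080) = 18*sqrt(30); 3*sqrt(270) = 9*sqrt(30)
Combine: (8 - 18 + 9)·sqrt(30) = -sqrt(30)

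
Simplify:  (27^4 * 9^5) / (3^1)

27^4 = 3^12; 9^5 = 3^10; 3^1 = 3^1
Combine exponents: 3^21

3^21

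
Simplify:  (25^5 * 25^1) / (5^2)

25^5 = 5^10; 25^1 = 5^2; 5^2 = 5^2
Combine exponents: 5^10

5^10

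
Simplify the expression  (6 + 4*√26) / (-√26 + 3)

Multiply numerator and denominator by 3 + √26.
Denominator becomes -17; numerator becomes 18*√26 + 122.

(-122 - 18*√26)/17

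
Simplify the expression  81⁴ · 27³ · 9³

81⁴ = 3^16; 27³ = 3^9; 9³ = 3^6
Combine exponents: 3^31

3^31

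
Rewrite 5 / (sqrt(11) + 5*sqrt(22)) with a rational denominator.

Multiply numerator and denominator by -sqrt(11) + 5*sqrt(22).
Denominator becomes 539; numerator becomes -5*sqrt(11) + 25*sqrt(22).

(-5*sqrt(11) + 25*sqrt(22))/539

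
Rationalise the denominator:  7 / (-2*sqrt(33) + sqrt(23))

Multiply numerator and denominator by sqrt(23) + 2*sqrt(33).
Denominator becomes -109; numerator becomes 7*sqrt(23) + 14*sqrt(33).

(-14*sqrt(33) - 7*sqrt(23))/109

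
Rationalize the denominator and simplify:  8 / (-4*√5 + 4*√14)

Multiply numerator and denominator by 4*√5 + 4*√14.
Denominator becomes 144; numerator becomes 32*√5 + 32*√14.

(2*√5 + 2*√14)/9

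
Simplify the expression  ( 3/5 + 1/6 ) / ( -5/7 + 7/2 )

Numerator: 3/5 + 1/6 = 23/30
Denominator: -5/7 + 7/2 = 39/14
Divide: (23/30) · (14/39) = 161/585

161/585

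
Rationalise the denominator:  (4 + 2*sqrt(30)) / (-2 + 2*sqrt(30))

(3*sqrt(30) + 32)/29

Multiply numerator and denominator by -2*sqrt(30) - 2.
Denominator becomes -116; numerator becomes -128 - 12*sqrt(30).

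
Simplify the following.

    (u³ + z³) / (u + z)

u² - u*z + z²

Factor as (a+b)(a^2-ab+b^2) with a=u, b=z.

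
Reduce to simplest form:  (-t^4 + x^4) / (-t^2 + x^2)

t^2 + x^2

Difference of fourth powers: factor out (-t^2 + x^2).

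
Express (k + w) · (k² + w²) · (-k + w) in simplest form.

Telescope via difference of squares: (w+k)(w-k) = -k² + w², then repeat with the next factor.

-k⁴ + w⁴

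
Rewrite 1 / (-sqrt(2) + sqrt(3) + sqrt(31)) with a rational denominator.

(-15*sqrt(3) - sqrt(186) + 16*sqrt(2) + 13*sqrt(31))/326

Group as (sqrt(3) + sqrt(31)) - sqrt(2); multiply by (sqrt(3) + sqrt(31)) + sqrt(2), then rationalise the remaining surd.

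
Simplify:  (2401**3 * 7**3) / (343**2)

2401**3 = 7**12; 7**3 = 7**3; 343**2 = 7**6
Combine exponents: 7**9

7**9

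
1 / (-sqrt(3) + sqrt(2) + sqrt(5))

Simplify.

Group as (sqrt(2) + sqrt(5)) - sqrt(3); multiply by (sqrt(2) + sqrt(5)) + sqrt(3), then rationalise the remaining surd.

(-2*sqrt(3) + 3*sqrt(2) + sqrt(30))/12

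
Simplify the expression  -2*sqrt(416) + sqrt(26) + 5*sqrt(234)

8*sqrt(26)

2*sqrt(416) = 8*sqrt(26); sqrt(26) = sqrt(26); 5*sqrt(234) = 15*sqrt(26)
Combine: (-8 + 1 + 15)·sqrt(26) = 8*sqrt(26)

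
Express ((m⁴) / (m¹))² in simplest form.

Inside the bracket: m³
Raise to the power 2: m⁶

m⁶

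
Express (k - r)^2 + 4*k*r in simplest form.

(k + r)^2

Expanding gives k^2 + 2*k*r + r^2, a perfect square.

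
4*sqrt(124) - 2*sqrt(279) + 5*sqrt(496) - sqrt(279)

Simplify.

19*sqrt(31)

4*sqrt(124) = 8*sqrt(31); 2*sqrt(279) = 6*sqrt(31); 5*sqrt(496) = 20*sqrt(31); sqrt(279) = 3*sqrt(31)
Combine: (8 - 6 + 20 - 3)·sqrt(31) = 19*sqrt(31)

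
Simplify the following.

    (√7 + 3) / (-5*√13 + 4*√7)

(-15*√13 - 5*√91 - 12*√7 - 28)/213

Multiply numerator and denominator by 4*√7 + 5*√13.
Denominator becomes -213; numerator becomes 28 + 12*√7 + 5*√91 + 15*√13.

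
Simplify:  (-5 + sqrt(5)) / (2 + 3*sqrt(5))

(-17*sqrt(5) + 25)/41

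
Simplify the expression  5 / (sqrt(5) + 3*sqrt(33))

Multiply numerator and denominator by -3*sqrt(33) + sqrt(5).
Denominator becomes -292; numerator becomes -15*sqrt(33) + 5*sqrt(5).

(-5*sqrt(5) + 15*sqrt(33))/292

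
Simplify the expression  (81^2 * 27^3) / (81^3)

3^5

81^2 = 3^8; 27^3 = 3^9; 81^3 = 3^12
Combine exponents: 3^5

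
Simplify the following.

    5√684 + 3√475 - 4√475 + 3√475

5√684 = 30*√19; 3√475 = 15*√19; 4√475 = 20*√19; 3√475 = 15*√19
Combine: (30 + 15 - 20 + 15)·√19 = 40*√19

40*√19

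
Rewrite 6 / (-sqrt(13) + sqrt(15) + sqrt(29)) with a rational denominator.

Group as (sqrt(15) + sqrt(29)) - sqrt(13); multiply by (sqrt(15) + sqrt(29)) + sqrt(13), then rationalise the remaining surd.

(-186*sqrt(13) - 6*sqrt(29) + 162*sqrt(15) + 12*sqrt(5655))/779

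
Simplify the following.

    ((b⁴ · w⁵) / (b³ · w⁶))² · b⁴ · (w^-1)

b⁶/w³

Inside the bracket: b¹ · (w^-1)
Raise to the power 2: b² · (w^-2)
Multiply by b⁴ · (w^-1): add exponents.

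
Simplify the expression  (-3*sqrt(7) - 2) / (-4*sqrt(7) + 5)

Multiply numerator and denominator by 5 + 4*sqrt(7).
Denominator becomes -87; numerator becomes -94 - 23*sqrt(7).

(23*sqrt(7) + 94)/87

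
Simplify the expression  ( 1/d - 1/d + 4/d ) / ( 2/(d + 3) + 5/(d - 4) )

(4*d**2 - 4*d - 48)/(7*d**2 + 7*d)

Numerator: 1/d - 1/d + 4/d = 4/d
Denominator: 2/(d + 3) + 5/(d - 4) = (7*d + 7)/(d**2 - d - 12)
Divide: (4/d) · ((d**2 - d - 12)/(7*d + 7)) = (4*d**2 - 4*d - 48)/(7*d**2 + 7*d)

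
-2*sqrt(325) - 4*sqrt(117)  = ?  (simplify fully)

-22*sqrt(13)

2*sqrt(325) = 10*sqrt(13); 4*sqrt(117) = 12*sqrt(13)
Combine: (-10 - 12)·sqrt(13) = -22*sqrt(13)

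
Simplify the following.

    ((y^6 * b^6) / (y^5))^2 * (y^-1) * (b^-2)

Inside the bracket: y^1 * b^6
Raise to the power 2: y^2 * b^12
Multiply by (y^-1) * (b^-2): add exponents.

b^10*y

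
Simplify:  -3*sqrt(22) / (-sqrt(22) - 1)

(-sqrt(22) + 22)/7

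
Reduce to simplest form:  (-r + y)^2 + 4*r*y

After expansion: r^2 + 2*r*y + y^2 — a perfect-square trinomial.

(r + y)^2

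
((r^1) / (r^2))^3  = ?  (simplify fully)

r^(-3)

Inside the bracket: (r^-1)
Raise to the power 3: (r^-3)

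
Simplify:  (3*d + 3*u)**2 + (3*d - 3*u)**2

Binomially expand both and collect terms in (3*d), (3*u).

18*d**2 + 18*u**2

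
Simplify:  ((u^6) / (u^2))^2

Inside the bracket: u^4
Raise to the power 2: u^8

u^8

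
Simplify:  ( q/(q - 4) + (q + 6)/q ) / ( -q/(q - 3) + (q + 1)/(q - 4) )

(2*q^3 - 4*q^2 - 30*q + 72)/(2*q^2 - 3*q)

Numerator: q/(q - 4) + (q + 6)/q = (2*q^2 + 2*q - 24)/(q^2 - 4*q)
Denominator: -q/(q - 3) + (q + 1)/(q - 4) = (2*q - 3)/(q^2 - 7*q + 12)
Divide: ((2*q^2 + 2*q - 24)/(q^2 - 4*q)) · ((q^2 - 7*q + 12)/(2*q - 3)) = (2*q^3 - 4*q^2 - 30*q + 72)/(2*q^2 - 3*q)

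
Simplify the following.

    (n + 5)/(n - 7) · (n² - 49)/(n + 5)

Factor: n² - 49 = (n + 7)·(n - 7)
Cancel the common factors (n - 7), (n + 5).

n + 7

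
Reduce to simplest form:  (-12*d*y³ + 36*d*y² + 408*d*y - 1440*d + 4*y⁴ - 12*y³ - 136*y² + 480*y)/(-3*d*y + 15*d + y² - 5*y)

Factor: -12*d*y³ + 36*d*y² + 408*d*y - 1440*d + 4*y⁴ - 12*y³ - 136*y² + 480*y = 4·(y + 6)·(y - 5)·(-3*d + y)·(y - 4);  -3*d*y + 15*d + y² - 5*y = (-3*d + y)·(y - 5)
Cancel the common factors (-3*d + y), (y - 5).

4*y² + 8*y - 96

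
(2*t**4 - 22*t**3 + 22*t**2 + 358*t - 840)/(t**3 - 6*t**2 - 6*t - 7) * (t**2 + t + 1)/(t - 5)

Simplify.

Factor: 2*t**4 - 22*t**3 + 22*t**2 + 358*t - 840 = 2*(t - 5)*(t - 7)*(t - 3)*(t + 4);  t**3 - 6*t**2 - 6*t - 7 = (t**2 + t + 1)*(t - 7)
Cancel the common factors (t**2 + t + 1), (t - 5), (t - 7).

2*t**2 + 2*t - 24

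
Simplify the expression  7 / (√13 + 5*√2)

Multiply numerator and denominator by -√13 + 5*√2.
Denominator becomes 37; numerator becomes -7*√13 + 35*√2.

(-7*√13 + 35*√2)/37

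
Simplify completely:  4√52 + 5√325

33*√13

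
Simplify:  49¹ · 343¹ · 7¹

7^6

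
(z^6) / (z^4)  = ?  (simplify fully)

Quotient: z^2

z^2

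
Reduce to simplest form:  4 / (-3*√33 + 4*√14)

Multiply numerator and denominator by 4*√14 + 3*√33.
Denominator becomes -73; numerator becomes 16*√14 + 12*√33.

(-12*√33 - 16*√14)/73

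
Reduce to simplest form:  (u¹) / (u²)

Quotient: (u^-1)

1/u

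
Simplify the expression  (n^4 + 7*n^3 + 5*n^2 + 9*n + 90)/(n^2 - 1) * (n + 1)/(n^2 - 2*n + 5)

(n^2 + 9*n + 18)/(n - 1)

Factor: n^4 + 7*n^3 + 5*n^2 + 9*n + 90 = (n^2 - 2*n + 5)*(n + 3)*(n + 6);  n^2 - 1 = (n - 1)*(n + 1)
Cancel the common factors (n^2 - 2*n + 5), (n + 1).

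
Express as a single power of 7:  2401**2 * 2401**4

2401**2 = 7**8; 2401**4 = 7**16
Combine exponents: 7**24

7**24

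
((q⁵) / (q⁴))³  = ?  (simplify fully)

Inside the bracket: q¹
Raise to the power 3: q³

q³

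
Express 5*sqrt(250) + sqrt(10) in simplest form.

26*sqrt(10)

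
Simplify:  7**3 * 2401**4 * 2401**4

7**3 = 7**3; 2401**4 = 7**16; 2401**4 = 7**16
Combine exponents: 7**35

7**35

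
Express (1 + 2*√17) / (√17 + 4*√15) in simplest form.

(-34 - √17 + 4*√15 + 8*√255)/223

Multiply numerator and denominator by -4*√15 + √17.
Denominator becomes -223; numerator becomes -8*√255 - 4*√15 + √17 + 34.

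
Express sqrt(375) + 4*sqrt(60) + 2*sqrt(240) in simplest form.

21*sqrt(15)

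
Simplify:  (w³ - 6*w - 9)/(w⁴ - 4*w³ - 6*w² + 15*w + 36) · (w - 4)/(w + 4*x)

Factor: w³ - 6*w - 9 = (w - 3)·(w² + 3*w + 3);  w⁴ - 4*w³ - 6*w² + 15*w + 36 = (w - 4)·(w - 3)·(w² + 3*w + 3)
Cancel the common factors (w² + 3*w + 3), (w - 4), (w - 3).

1/(w + 4*x)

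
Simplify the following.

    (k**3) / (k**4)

Quotient: (k**-1)

1/k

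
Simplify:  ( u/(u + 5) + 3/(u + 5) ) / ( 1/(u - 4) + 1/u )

Numerator: u/(u + 5) + 3/(u + 5) = (u + 3)/(u + 5)
Denominator: 1/(u - 4) + 1/u = (2*u - 4)/(u² - 4*u)
Divide: ((u + 3)/(u + 5)) · ((u² - 4*u)/(2*u - 4)) = (u³ - u² - 12*u)/(2*u² + 6*u - 20)

(u³ - u² - 12*u)/(2*u² + 6*u - 20)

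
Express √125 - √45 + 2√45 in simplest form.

8*√5

√125 = 5*√5; √45 = 3*√5; 2√45 = 6*√5
Combine: (5 - 3 + 6)·√5 = 8*√5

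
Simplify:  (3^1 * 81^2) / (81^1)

3^5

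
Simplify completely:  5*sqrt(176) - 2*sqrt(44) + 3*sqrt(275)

5*sqrt(176) = 20*sqrt(11); 2*sqrt(44) = 4*sqrt(11); 3*sqrt(275) = 15*sqrt(11)
Combine: (20 - 4 + 15)·sqrt(11) = 31*sqrt(11)

31*sqrt(11)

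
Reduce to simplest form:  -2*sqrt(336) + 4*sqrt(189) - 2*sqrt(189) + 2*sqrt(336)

6*sqrt(21)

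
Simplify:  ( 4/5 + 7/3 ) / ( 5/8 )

376/75

Numerator: 4/5 + 7/3 = 47/15
Denominator: 5/8 = 5/8
Divide: (47/15) · (8/5) = 376/75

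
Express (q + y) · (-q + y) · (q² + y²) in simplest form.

Pair the conjugate factors: (y+q)(y-q) = -q² + y², then repeat with the next factor.

-q⁴ + y⁴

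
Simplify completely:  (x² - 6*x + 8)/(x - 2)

x - 4

Factor: x² - 6*x + 8 = (x - 2)·(x - 4)
Cancel the common factor (x - 2).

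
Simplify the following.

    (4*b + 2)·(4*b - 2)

16*b² - 4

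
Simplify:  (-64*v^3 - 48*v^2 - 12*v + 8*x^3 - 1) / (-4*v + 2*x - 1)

16*v^2 + 8*v*x + 8*v + 4*x^2 + 2*x + 1

Factor as (a-b)(a^2+ab+b^2) with a=(2*x), b=(4*v + 1).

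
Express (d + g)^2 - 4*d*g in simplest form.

Expanding gives d^2 - 2*d*g + g^2, a perfect square.

(d - g)^2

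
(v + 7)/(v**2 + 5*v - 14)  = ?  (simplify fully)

1/(v - 2)

Factor: v**2 + 5*v - 14 = (v + 7)*(v - 2)
Cancel the common factor (v + 7).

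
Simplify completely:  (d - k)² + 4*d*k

(d + k)²

After expansion: d² + 2*d*k + k² — a perfect-square trinomial.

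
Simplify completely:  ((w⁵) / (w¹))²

Inside the bracket: w⁴
Raise to the power 2: w⁸

w⁸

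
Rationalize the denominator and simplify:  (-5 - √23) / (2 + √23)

Multiply numerator and denominator by -√23 + 2.
Denominator becomes -19; numerator becomes 13 + 3*√23.

(-3*√23 - 13)/19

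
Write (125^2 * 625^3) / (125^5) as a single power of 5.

5^3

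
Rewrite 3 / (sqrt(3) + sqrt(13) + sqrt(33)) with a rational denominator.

(-69*sqrt(13) - 129*sqrt(3) + 18*sqrt(143) + 51*sqrt(33))/133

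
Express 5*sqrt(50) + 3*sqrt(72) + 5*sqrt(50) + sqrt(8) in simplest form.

5*sqrt(50) = 25*sqrt(2); 3*sqrt(72) = 18*sqrt(2); 5*sqrt(50) = 25*sqrt(2); sqrt(8) = 2*sqrt(2)
Combine: (25 + 18 + 25 + 2)·sqrt(2) = 70*sqrt(2)

70*sqrt(2)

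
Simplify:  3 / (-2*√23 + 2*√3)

(-3*√23 - 3*√3)/40

Multiply numerator and denominator by 2*√3 + 2*√23.
Denominator becomes -80; numerator becomes 6*√3 + 6*√23.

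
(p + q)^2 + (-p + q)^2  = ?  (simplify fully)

Binomially expand both and collect terms in q, p.

2*p^2 + 2*q^2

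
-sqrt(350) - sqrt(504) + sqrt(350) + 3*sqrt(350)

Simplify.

9*sqrt(14)

sqrt(350) = 5*sqrt(14); sqrt(504) = 6*sqrt(14); sqrt(350) = 5*sqrt(14); 3*sqrt(350) = 15*sqrt(14)
Combine: (-5 - 6 + 5 + 15)·sqrt(14) = 9*sqrt(14)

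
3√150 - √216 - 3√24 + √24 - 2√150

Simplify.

-5*√6

3√150 = 15*√6; √216 = 6*√6; 3√24 = 6*√6; √24 = 2*√6; 2√150 = 10*√6
Combine: (15 - 6 - 6 + 2 - 10)·√6 = -5*√6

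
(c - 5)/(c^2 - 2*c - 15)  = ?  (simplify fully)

1/(c + 3)

Factor: c^2 - 2*c - 15 = (c + 3)*(c - 5)
Cancel the common factor (c - 5).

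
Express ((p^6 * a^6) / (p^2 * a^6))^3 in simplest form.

p^12

Inside the bracket: p^4
Raise to the power 3: p^12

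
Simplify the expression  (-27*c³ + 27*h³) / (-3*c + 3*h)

(3*h)^3 - (3*c)^3 = (-3*c + 3*h)(9*c² + 9*c*h + 9*h²).

9*c² + 9*c*h + 9*h²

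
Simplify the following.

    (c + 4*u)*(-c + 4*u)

Product of conjugates: (P+Q)(P-Q) = P^2 - Q^2.

-c^2 + 16*u^2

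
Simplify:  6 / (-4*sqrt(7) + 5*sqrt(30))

Multiply numerator and denominator by 4*sqrt(7) + 5*sqrt(30).
Denominator becomes 638; numerator becomes 24*sqrt(7) + 30*sqrt(30).

(12*sqrt(7) + 15*sqrt(30))/319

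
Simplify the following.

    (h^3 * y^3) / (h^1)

Quotient: h^2 * y^3

h^2*y^3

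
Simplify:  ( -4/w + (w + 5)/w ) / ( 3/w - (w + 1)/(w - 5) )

Numerator: -4/w + (w + 5)/w = (w + 1)/w
Denominator: 3/w - (w + 1)/(w - 5) = (-w^2 + 2*w - 15)/(w^2 - 5*w)
Divide: ((w + 1)/w) · ((w^2 - 5*w)/(-w^2 + 2*w - 15)) = (-w^2 + 4*w + 5)/(w^2 - 2*w + 15)

(-w^2 + 4*w + 5)/(w^2 - 2*w + 15)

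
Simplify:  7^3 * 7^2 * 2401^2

7^3 = 7^3; 7^2 = 7^2; 2401^2 = 7^8
Combine exponents: 7^13

7^13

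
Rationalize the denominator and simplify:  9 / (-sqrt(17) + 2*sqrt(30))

(9*sqrt(17) + 18*sqrt(30))/103

Multiply numerator and denominator by sqrt(17) + 2*sqrt(30).
Denominator becomes 103; numerator becomes 9*sqrt(17) + 18*sqrt(30).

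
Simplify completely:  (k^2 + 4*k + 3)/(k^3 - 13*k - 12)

Factor: k^2 + 4*k + 3 = (k + 1)*(k + 3);  k^3 - 13*k - 12 = (k + 3)*(k - 4)*(k + 1)
Cancel the common factors (k + 1), (k + 3).

1/(k - 4)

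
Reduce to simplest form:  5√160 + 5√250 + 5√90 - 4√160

44*√10

5√160 = 20*√10; 5√250 = 25*√10; 5√90 = 15*√10; 4√160 = 16*√10
Combine: (20 + 25 + 15 - 16)·√10 = 44*√10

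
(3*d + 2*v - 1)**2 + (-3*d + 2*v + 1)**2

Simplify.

Only the even-power cross terms survive.

18*d**2 - 12*d + 8*v**2 + 2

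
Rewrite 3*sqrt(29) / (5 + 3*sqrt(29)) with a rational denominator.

(-15*sqrt(29) + 261)/236

Multiply numerator and denominator by -3*sqrt(29) + 5.
Denominator becomes -236; numerator becomes -261 + 15*sqrt(29).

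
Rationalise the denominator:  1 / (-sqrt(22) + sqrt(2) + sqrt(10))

(-5*sqrt(22) - 7*sqrt(10) - 15*sqrt(2) - 2*sqrt(110))/10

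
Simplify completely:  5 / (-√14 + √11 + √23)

Group as (√11 + √23) - √14; multiply by (√11 + √23) + √14, then rationalise the remaining surd.

(-50*√14 + 5*√23 + 65*√11 + 5*√3542)/306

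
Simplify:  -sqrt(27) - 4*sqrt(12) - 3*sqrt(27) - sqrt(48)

-24*sqrt(3)

sqrt(27) = 3*sqrt(3); 4*sqrt(12) = 8*sqrt(3); 3*sqrt(27) = 9*sqrt(3); sqrt(48) = 4*sqrt(3)
Combine: (-3 - 8 - 9 - 4)·sqrt(3) = -24*sqrt(3)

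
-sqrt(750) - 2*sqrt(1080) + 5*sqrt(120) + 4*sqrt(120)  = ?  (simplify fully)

sqrt(30)

sqrt(750) = 5*sqrt(30); 2*sqrt(1080) = 12*sqrt(30); 5*sqrt(120) = 10*sqrt(30); 4*sqrt(120) = 8*sqrt(30)
Combine: (-5 - 12 + 10 + 8)·sqrt(30) = sqrt(30)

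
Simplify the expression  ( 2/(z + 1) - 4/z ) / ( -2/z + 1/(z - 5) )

Numerator: 2/(z + 1) - 4/z = (-2*z - 4)/(z² + z)
Denominator: -2/z + 1/(z - 5) = (-z + 10)/(z² - 5*z)
Divide: ((-2*z - 4)/(z² + z)) · ((z² - 5*z)/(-z + 10)) = (2*z² - 6*z - 20)/(z² - 9*z - 10)

(2*z² - 6*z - 20)/(z² - 9*z - 10)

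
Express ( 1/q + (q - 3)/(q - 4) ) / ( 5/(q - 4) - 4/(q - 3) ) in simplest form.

Numerator: 1/q + (q - 3)/(q - 4) = (q² - 2*q - 4)/(q² - 4*q)
Denominator: 5/(q - 4) - 4/(q - 3) = (q + 1)/(q² - 7*q + 12)
Divide: ((q² - 2*q - 4)/(q² - 4*q)) · ((q² - 7*q + 12)/(q + 1)) = (q³ - 5*q² + 2*q + 12)/(q² + q)

(q³ - 5*q² + 2*q + 12)/(q² + q)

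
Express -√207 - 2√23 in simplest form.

√207 = 3*√23; 2√23 = 2*√23
Combine: (-3 - 2)·√23 = -5*√23

-5*√23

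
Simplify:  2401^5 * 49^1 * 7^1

7^23

2401^5 = 7^20; 49^1 = 7^2; 7^1 = 7^1
Combine exponents: 7^23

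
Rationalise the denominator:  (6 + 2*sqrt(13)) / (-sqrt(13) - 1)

(-5 - sqrt(13))/3

Multiply numerator and denominator by -1 + sqrt(13).
Denominator becomes -12; numerator becomes 4*sqrt(13) + 20.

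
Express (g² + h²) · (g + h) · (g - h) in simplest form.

g⁴ - h⁴

Telescope via difference of squares: (g+h)(g-h) = g² - h², then repeat with the next factor.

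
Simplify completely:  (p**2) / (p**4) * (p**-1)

p**(-3)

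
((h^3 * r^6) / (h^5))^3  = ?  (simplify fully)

Inside the bracket: (h^-2) * r^6
Raise to the power 3: (h^-6) * r^18

r^18/h^6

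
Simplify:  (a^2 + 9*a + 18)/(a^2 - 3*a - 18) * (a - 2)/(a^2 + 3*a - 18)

Factor: a^2 + 9*a + 18 = (a + 3)*(a + 6);  a^2 - 3*a - 18 = (a - 6)*(a + 3);  a^2 + 3*a - 18 = (a + 6)*(a - 3)
Cancel the common factors (a + 3), (a + 6).

(a - 2)/(a^2 - 9*a + 18)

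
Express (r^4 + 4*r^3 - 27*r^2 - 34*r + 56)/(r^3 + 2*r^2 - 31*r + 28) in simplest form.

r + 2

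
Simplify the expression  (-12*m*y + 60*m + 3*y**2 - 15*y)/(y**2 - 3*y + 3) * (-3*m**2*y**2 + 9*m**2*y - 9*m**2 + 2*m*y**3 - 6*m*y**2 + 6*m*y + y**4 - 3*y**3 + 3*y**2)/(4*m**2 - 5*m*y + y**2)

Factor: -12*m*y + 60*m + 3*y**2 - 15*y = 3*(-4*m + y)*(y - 5);  -3*m**2*y**2 + 9*m**2*y - 9*m**2 + 2*m*y**3 - 6*m*y**2 + 6*m*y + y**4 - 3*y**3 + 3*y**2 = (y**2 - 3*y + 3)*(-m + y)*(3*m + y);  4*m**2 - 5*m*y + y**2 = (-m + y)*(-4*m + y)
Cancel the common factors (y**2 - 3*y + 3), (-4*m + y), (-m + y).

9*m*y - 45*m + 3*y**2 - 15*y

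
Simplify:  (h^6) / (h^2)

h^4

Quotient: h^4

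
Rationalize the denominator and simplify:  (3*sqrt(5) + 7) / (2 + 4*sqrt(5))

(23 + 11*sqrt(5))/38

Multiply numerator and denominator by -4*sqrt(5) + 2.
Denominator becomes -76; numerator becomes -22*sqrt(5) - 46.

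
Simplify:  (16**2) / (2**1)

16**2 = 2**8; 2**1 = 2**1
Combine exponents: 2**7

2**7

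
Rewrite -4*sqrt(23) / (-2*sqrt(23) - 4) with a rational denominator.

(-4*sqrt(23) + 46)/19

Multiply numerator and denominator by -4 + 2*sqrt(23).
Denominator becomes -76; numerator becomes -184 + 16*sqrt(23).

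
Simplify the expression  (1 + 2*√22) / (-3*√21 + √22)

Multiply numerator and denominator by √22 + 3*√21.
Denominator becomes -167; numerator becomes √22 + 3*√21 + 44 + 6*√462.

(-6*√462 - 44 - 3*√21 - √22)/167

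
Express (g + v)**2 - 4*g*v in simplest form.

(g - v)**2

After expansion: g**2 - 2*g*v + v**2 — a perfect-square trinomial.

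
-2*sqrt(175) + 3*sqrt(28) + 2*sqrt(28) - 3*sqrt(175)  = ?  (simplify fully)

-15*sqrt(7)

2*sqrt(175) = 10*sqrt(7); 3*sqrt(28) = 6*sqrt(7); 2*sqrt(28) = 4*sqrt(7); 3*sqrt(175) = 15*sqrt(7)
Combine: (-10 + 6 + 4 - 15)·sqrt(7) = -15*sqrt(7)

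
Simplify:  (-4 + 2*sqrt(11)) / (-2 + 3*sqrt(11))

Multiply numerator and denominator by -3*sqrt(11) - 2.
Denominator becomes -95; numerator becomes -58 + 8*sqrt(11).

(-8*sqrt(11) + 58)/95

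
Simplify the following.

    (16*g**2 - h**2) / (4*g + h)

4*g - h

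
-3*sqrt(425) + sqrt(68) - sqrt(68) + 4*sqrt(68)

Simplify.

-7*sqrt(17)

3*sqrt(425) = 15*sqrt(17); sqrt(68) = 2*sqrt(17); sqrt(68) = 2*sqrt(17); 4*sqrt(68) = 8*sqrt(17)
Combine: (-15 + 2 - 2 + 8)·sqrt(17) = -7*sqrt(17)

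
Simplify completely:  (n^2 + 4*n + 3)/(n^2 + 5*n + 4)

Factor: n^2 + 4*n + 3 = (n + 1)*(n + 3);  n^2 + 5*n + 4 = (n + 4)*(n + 1)
Cancel the common factor (n + 1).

(n + 3)/(n + 4)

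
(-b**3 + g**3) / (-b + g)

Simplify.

b**2 + b*g + g**2

Factor as (a-b)(a**2+ab+b**2) with a=g, b=b.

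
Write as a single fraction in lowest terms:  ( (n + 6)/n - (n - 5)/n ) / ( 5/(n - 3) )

(11*n - 33)/(5*n)

Numerator: (n + 6)/n - (n - 5)/n = 11/n
Denominator: 5/(n - 3) = 5/(n - 3)
Divide: (11/n) · (n/5 - 3/5) = (11*n - 33)/(5*n)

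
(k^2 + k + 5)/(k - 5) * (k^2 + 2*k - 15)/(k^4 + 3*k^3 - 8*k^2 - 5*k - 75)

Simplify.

Factor: k^2 + 2*k - 15 = (k - 3)*(k + 5);  k^4 + 3*k^3 - 8*k^2 - 5*k - 75 = (k^2 + k + 5)*(k + 5)*(k - 3)
Cancel the common factors (k^2 + k + 5), (k - 3), (k + 5).

1/(k - 5)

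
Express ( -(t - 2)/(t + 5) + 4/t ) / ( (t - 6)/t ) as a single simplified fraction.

(-t² + 6*t + 20)/(t² - t - 30)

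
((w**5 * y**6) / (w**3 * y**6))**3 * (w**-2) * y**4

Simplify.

Inside the bracket: w**2
Raise to the power 3: w**6
Multiply by (w**-2) * y**4: add exponents.

w**4*y**4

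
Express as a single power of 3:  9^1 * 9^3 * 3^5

9^1 = 3^2; 9^3 = 3^6; 3^5 = 3^5
Combine exponents: 3^13

3^13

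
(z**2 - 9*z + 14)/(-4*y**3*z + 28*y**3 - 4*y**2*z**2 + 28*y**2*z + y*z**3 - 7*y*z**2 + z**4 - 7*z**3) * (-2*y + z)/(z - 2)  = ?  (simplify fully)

1/(2*y**2 + 3*y*z + z**2)

Factor: z**2 - 9*z + 14 = (z - 2)*(z - 7);  -4*y**3*z + 28*y**3 - 4*y**2*z**2 + 28*y**2*z + y*z**3 - 7*y*z**2 + z**4 - 7*z**3 = (y + z)*(2*y + z)*(-2*y + z)*(z - 7)
Cancel the common factors (z - 7), (-2*y + z), (z - 2).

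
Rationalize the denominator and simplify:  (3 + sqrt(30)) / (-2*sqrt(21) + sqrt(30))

(-2*sqrt(70) - 10 - 2*sqrt(21) - sqrt(30))/18

Multiply numerator and denominator by sqrt(30) + 2*sqrt(21).
Denominator becomes -54; numerator becomes 3*sqrt(30) + 6*sqrt(21) + 30 + 6*sqrt(70).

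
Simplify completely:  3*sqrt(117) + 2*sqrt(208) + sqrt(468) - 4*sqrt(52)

15*sqrt(13)

3*sqrt(117) = 9*sqrt(13); 2*sqrt(208) = 8*sqrt(13); sqrt(468) = 6*sqrt(13); 4*sqrt(52) = 8*sqrt(13)
Combine: (9 + 8 + 6 - 8)·sqrt(13) = 15*sqrt(13)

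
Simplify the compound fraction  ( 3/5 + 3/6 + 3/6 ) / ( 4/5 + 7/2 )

Numerator: 3/5 + 3/6 + 3/6 = 8/5
Denominator: 4/5 + 7/2 = 43/10
Divide: (8/5) · (10/43) = 16/43

16/43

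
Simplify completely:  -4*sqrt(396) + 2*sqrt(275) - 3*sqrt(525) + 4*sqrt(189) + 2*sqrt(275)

-3*sqrt(21) - 4*sqrt(11)

4*sqrt(396) = 24*sqrt(11); 2*sqrt(275) = 10*sqrt(11); 3*sqrt(525) = 15*sqrt(21); 4*sqrt(189) = 12*sqrt(21); 2*sqrt(275) = 10*sqrt(11)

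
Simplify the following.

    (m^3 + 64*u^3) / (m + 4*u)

m^2 - 4*m*u + 16*u^2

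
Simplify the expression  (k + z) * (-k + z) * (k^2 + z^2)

-k^4 + z^4

Pair the conjugate factors: (z+k)(z-k) = -k^2 + z^2, then repeat with the next factor.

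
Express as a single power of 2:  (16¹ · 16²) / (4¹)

16¹ = 2^4; 16² = 2^8; 4¹ = 2^2
Combine exponents: 2^10

2^10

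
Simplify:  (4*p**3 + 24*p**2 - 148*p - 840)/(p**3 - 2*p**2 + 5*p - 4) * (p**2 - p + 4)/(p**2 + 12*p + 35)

(4*p - 24)/(p - 1)

Factor: 4*p**3 + 24*p**2 - 148*p - 840 = 4*(p - 6)*(p + 5)*(p + 7);  p**3 - 2*p**2 + 5*p - 4 = (p - 1)*(p**2 - p + 4);  p**2 + 12*p + 35 = (p + 5)*(p + 7)
Cancel the common factors (p**2 - p + 4), (p + 5), (p + 7).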